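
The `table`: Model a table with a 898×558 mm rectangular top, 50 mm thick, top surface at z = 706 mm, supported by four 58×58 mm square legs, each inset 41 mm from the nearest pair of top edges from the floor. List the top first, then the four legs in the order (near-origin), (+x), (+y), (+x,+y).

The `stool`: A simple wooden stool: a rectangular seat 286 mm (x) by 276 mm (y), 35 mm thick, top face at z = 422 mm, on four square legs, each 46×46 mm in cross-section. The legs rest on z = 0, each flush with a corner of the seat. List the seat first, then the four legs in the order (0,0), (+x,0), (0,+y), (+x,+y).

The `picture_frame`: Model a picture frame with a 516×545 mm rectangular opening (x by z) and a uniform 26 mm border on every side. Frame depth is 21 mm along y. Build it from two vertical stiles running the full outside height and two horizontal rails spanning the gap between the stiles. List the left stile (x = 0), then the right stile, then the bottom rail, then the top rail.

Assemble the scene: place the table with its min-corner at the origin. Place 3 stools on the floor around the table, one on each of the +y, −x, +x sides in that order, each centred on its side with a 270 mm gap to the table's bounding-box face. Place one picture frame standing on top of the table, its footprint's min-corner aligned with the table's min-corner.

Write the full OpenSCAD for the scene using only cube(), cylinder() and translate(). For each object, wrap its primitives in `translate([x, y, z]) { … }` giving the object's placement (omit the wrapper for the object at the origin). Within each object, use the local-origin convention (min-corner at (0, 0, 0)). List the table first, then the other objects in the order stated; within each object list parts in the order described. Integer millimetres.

translate([0, 0, 656]) cube([898, 558, 50]);
translate([41, 41, 0]) cube([58, 58, 656]);
translate([799, 41, 0]) cube([58, 58, 656]);
translate([41, 459, 0]) cube([58, 58, 656]);
translate([799, 459, 0]) cube([58, 58, 656]);
translate([306, 828, 0]) {
  translate([0, 0, 387]) cube([286, 276, 35]);
  cube([46, 46, 387]);
  translate([240, 0, 0]) cube([46, 46, 387]);
  translate([0, 230, 0]) cube([46, 46, 387]);
  translate([240, 230, 0]) cube([46, 46, 387]);
}
translate([-556, 141, 0]) {
  translate([0, 0, 387]) cube([286, 276, 35]);
  cube([46, 46, 387]);
  translate([240, 0, 0]) cube([46, 46, 387]);
  translate([0, 230, 0]) cube([46, 46, 387]);
  translate([240, 230, 0]) cube([46, 46, 387]);
}
translate([1168, 141, 0]) {
  translate([0, 0, 387]) cube([286, 276, 35]);
  cube([46, 46, 387]);
  translate([240, 0, 0]) cube([46, 46, 387]);
  translate([0, 230, 0]) cube([46, 46, 387]);
  translate([240, 230, 0]) cube([46, 46, 387]);
}
translate([0, 0, 706]) {
  cube([26, 21, 597]);
  translate([542, 0, 0]) cube([26, 21, 597]);
  translate([26, 0, 0]) cube([516, 21, 26]);
  translate([26, 0, 571]) cube([516, 21, 26]);
}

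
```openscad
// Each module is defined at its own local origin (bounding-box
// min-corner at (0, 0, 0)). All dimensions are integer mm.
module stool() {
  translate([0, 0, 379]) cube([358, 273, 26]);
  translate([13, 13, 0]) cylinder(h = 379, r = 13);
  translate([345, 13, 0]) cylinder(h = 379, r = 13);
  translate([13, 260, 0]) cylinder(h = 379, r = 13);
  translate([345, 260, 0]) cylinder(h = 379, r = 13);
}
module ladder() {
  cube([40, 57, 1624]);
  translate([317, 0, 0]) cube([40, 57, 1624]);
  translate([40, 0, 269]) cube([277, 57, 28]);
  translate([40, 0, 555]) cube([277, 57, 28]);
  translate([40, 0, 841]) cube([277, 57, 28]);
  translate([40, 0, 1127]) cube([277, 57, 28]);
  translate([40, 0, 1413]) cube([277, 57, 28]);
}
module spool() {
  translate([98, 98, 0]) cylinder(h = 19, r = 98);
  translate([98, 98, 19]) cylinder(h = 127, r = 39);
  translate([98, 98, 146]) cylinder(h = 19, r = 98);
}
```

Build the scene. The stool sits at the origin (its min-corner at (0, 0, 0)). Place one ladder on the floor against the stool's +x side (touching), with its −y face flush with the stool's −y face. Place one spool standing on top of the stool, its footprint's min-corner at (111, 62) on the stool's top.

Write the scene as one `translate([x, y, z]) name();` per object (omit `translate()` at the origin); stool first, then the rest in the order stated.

stool();
translate([358, 0, 0]) ladder();
translate([111, 62, 405]) spool();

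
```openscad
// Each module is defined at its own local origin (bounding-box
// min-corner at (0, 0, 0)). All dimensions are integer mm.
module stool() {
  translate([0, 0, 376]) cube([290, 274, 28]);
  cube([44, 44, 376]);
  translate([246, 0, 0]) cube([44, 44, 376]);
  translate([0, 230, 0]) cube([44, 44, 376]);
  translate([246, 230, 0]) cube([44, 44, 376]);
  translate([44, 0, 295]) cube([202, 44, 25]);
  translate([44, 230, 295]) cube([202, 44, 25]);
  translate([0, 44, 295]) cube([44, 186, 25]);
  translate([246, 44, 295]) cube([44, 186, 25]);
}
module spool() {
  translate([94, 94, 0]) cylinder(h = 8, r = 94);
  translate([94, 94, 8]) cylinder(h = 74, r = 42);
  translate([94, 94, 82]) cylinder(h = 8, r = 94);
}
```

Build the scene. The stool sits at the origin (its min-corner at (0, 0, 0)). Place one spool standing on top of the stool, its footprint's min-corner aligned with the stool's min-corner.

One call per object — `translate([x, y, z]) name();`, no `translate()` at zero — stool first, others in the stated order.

stool();
translate([0, 0, 404]) spool();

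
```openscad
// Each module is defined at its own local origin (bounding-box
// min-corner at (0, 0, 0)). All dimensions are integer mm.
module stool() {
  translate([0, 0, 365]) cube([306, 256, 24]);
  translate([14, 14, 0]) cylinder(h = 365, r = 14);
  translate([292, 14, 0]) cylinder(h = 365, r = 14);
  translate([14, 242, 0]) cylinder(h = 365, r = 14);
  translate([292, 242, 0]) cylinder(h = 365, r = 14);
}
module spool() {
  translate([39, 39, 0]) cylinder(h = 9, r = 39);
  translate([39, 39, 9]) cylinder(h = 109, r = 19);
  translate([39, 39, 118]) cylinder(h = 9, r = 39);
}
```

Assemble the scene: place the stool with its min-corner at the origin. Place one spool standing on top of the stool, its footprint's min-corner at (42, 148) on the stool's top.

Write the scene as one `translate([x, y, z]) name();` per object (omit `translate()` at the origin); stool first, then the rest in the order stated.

stool();
translate([42, 148, 389]) spool();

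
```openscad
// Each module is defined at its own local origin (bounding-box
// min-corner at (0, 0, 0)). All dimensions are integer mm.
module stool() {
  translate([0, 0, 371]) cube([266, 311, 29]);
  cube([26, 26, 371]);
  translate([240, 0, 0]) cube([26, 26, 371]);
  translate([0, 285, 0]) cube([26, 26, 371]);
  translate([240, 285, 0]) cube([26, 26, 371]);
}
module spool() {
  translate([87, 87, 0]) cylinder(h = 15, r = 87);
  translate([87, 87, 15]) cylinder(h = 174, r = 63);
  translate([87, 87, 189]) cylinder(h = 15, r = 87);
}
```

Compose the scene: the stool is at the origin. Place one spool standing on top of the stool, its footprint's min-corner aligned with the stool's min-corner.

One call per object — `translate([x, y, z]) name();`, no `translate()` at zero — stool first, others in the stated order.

stool();
translate([0, 0, 400]) spool();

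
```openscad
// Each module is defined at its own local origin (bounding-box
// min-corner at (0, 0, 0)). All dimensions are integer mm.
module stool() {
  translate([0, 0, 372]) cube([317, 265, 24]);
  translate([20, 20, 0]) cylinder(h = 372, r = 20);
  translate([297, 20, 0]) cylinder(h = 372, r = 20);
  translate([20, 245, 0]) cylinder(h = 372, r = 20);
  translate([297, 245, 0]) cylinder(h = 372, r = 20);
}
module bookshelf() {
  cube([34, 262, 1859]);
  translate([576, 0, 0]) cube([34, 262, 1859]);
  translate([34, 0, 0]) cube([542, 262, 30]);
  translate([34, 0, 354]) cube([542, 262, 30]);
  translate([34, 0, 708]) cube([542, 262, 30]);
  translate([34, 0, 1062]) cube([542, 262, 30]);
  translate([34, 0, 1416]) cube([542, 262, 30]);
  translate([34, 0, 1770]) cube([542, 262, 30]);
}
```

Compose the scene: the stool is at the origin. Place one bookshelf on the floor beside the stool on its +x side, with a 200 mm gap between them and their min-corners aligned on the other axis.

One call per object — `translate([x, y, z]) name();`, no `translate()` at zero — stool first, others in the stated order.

stool();
translate([517, 0, 0]) bookshelf();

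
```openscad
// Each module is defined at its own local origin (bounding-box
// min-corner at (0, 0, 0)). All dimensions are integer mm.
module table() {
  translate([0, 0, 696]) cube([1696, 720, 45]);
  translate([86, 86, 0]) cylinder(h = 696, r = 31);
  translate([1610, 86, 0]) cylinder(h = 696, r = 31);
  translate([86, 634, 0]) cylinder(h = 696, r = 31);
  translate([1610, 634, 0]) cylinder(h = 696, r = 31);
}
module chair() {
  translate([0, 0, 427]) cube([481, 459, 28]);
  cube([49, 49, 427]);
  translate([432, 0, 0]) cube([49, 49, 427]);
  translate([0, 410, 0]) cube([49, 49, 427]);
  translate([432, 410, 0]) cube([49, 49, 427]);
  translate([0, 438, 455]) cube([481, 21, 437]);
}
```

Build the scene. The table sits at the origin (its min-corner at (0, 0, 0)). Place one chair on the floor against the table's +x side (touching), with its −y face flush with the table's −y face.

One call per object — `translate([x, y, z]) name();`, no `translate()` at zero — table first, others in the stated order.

table();
translate([1696, 0, 0]) chair();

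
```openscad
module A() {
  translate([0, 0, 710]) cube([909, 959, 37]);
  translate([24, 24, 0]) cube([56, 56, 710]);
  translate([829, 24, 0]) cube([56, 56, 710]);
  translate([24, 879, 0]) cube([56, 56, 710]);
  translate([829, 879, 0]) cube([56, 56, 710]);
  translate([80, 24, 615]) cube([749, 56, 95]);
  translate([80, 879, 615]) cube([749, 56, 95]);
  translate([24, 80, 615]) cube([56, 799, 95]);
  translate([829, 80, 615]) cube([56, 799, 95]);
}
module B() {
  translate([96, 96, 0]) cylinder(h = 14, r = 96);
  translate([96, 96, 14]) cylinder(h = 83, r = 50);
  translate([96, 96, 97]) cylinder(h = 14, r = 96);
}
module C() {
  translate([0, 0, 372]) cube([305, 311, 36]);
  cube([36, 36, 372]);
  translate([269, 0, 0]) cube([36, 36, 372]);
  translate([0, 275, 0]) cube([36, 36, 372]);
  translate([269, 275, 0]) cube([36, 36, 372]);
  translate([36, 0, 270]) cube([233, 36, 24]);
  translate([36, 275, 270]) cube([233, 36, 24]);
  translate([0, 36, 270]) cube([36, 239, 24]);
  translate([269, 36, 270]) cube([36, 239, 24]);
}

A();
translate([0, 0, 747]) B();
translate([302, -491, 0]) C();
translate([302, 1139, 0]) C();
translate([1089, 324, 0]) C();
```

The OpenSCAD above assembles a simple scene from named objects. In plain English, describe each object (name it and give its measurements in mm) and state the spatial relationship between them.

A is a table: top 909 mm (x) × 959 mm (y), 37 mm thick, upper face at z = 747 mm, on four 56×56 mm square legs, each inset 24 mm from the nearest pair of top edges, running from z = 0 to the bottom of the top. Four apron rails, 56 mm thick and 95 mm tall, run between adjacent legs with their top edges flush with the underside of the top and their outer faces flush with the legs' outer faces.

B is a spool: two coaxial disc flanges of radius 96 mm and thickness 14 mm, joined by a core cylinder of radius 50 mm and height 83 mm. The lower flange rests on z = 0 and the three cylinders share a vertical axis.

C is a four-legged stool. The seat is a 305×311×36 mm slab whose top surface is at z = 408 mm; four square legs, each 36×36 mm in cross-section, run from the floor (z = 0) to the underside of the seat, each flush with a corner of the seat. Four stretchers, 36 mm wide and 24 mm tall, connect adjacent legs with their undersides at z = 270 mm, each running between the inner faces of the legs it joins and aligned with the legs' outer faces on the other axis.

The spool is on top of the table. Three stools sit around the table at the −y, +y, +x sides.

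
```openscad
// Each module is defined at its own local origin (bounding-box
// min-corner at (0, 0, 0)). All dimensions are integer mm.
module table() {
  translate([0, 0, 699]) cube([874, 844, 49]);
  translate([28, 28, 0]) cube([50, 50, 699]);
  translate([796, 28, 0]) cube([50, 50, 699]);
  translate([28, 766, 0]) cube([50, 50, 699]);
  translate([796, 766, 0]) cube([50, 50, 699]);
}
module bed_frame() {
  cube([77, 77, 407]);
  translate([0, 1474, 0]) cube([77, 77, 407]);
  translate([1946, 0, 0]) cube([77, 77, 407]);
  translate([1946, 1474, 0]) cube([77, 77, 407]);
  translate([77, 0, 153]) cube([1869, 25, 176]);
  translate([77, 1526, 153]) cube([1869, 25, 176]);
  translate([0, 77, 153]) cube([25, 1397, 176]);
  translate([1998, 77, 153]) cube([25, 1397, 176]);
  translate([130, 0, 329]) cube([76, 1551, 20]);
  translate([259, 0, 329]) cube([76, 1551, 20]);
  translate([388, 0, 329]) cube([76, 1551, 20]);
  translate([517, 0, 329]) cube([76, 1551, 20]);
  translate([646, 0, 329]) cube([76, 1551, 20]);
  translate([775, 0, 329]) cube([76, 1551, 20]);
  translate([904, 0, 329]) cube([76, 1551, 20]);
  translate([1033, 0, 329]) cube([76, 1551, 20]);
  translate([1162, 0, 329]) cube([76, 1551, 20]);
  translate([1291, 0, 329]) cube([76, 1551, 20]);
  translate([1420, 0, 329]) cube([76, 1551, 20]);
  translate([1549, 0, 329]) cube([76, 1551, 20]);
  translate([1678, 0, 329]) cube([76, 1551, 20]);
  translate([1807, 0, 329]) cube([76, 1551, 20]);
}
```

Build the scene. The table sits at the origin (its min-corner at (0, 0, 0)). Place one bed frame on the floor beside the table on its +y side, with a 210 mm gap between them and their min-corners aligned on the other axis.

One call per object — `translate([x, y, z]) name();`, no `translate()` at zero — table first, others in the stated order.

table();
translate([0, 1054, 0]) bed_frame();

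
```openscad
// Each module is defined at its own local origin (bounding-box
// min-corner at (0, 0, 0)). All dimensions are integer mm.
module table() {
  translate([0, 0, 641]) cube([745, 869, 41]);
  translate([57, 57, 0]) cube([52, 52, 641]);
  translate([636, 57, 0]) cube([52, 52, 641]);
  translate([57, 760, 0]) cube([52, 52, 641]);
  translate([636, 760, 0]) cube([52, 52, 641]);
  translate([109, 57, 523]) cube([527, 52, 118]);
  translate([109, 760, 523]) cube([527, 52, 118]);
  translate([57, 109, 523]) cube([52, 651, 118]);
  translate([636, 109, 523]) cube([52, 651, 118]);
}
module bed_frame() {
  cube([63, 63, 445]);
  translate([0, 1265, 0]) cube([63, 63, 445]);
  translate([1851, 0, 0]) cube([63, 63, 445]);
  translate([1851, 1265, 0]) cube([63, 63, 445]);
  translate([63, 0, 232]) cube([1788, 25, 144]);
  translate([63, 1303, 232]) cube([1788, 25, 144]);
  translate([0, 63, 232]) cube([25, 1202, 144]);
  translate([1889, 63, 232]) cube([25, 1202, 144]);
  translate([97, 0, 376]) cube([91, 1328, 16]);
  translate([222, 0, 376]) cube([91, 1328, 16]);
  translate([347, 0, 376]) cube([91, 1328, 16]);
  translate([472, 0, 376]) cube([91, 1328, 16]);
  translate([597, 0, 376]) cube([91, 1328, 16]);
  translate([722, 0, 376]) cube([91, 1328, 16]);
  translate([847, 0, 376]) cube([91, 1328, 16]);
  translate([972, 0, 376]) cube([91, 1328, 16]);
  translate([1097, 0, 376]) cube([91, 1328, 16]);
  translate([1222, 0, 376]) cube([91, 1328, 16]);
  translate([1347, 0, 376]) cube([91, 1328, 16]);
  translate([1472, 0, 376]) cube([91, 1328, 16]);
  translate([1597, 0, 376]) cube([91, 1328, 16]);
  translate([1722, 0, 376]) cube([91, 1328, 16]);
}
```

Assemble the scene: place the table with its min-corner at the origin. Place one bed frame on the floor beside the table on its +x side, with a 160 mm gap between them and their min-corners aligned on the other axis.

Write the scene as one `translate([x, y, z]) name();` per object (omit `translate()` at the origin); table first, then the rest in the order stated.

table();
translate([905, 0, 0]) bed_frame();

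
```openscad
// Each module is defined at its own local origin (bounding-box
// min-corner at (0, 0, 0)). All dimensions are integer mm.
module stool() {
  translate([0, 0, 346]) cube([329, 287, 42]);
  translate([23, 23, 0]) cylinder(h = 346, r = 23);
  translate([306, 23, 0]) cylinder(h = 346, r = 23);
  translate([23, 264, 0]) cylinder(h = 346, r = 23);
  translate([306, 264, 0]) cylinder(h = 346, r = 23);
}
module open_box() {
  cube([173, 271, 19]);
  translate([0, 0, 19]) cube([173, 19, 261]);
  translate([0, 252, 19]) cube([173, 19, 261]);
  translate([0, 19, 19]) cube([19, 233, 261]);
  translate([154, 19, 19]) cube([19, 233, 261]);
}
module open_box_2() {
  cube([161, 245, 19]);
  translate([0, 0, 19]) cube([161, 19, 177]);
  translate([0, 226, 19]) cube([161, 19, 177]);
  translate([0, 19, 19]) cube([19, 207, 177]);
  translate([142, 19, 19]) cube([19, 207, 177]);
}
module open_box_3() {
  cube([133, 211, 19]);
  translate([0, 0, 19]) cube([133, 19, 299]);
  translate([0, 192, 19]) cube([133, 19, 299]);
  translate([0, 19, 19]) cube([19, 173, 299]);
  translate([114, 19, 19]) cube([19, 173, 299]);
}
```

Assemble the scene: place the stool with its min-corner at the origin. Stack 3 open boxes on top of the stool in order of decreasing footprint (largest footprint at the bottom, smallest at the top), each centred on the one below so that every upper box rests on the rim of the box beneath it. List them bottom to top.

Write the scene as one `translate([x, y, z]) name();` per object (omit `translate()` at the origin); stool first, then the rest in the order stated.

stool();
translate([78, 8, 388]) open_box();
translate([84, 21, 668]) open_box_2();
translate([98, 38, 864]) open_box_3();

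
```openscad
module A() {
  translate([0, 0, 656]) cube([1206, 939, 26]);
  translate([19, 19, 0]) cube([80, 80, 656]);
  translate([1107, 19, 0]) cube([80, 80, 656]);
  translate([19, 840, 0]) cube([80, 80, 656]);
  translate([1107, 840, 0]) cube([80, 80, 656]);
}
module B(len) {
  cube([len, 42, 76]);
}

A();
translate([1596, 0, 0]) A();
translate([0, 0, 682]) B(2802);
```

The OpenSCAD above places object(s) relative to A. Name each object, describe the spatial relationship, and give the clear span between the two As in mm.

A is a table. B is a beam. A beam spans the tops of two tables. The clear span between the two tables is 390 mm.

Second table starts at x = 1596; first ends at x = 1206; clear span = 1596 − 1206 = 390 mm.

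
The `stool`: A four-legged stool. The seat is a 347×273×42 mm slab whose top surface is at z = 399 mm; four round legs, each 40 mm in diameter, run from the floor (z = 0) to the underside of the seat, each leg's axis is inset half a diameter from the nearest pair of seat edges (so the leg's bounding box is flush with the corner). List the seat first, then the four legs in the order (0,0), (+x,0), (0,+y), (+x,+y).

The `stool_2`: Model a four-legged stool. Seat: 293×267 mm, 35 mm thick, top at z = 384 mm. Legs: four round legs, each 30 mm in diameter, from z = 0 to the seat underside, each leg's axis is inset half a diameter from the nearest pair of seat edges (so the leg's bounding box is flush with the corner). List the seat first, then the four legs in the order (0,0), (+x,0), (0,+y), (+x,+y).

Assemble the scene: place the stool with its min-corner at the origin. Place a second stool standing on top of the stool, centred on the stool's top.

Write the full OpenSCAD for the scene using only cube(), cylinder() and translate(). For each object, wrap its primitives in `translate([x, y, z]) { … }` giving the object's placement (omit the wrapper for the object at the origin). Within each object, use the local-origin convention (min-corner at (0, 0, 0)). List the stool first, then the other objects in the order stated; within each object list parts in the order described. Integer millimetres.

translate([0, 0, 357]) cube([347, 273, 42]);
translate([20, 20, 0]) cylinder(h = 357, r = 20);
translate([327, 20, 0]) cylinder(h = 357, r = 20);
translate([20, 253, 0]) cylinder(h = 357, r = 20);
translate([327, 253, 0]) cylinder(h = 357, r = 20);
translate([27, 3, 399]) {
  translate([0, 0, 349]) cube([293, 267, 35]);
  translate([15, 15, 0]) cylinder(h = 349, r = 15);
  translate([278, 15, 0]) cylinder(h = 349, r = 15);
  translate([15, 252, 0]) cylinder(h = 349, r = 15);
  translate([278, 252, 0]) cylinder(h = 349, r = 15);
}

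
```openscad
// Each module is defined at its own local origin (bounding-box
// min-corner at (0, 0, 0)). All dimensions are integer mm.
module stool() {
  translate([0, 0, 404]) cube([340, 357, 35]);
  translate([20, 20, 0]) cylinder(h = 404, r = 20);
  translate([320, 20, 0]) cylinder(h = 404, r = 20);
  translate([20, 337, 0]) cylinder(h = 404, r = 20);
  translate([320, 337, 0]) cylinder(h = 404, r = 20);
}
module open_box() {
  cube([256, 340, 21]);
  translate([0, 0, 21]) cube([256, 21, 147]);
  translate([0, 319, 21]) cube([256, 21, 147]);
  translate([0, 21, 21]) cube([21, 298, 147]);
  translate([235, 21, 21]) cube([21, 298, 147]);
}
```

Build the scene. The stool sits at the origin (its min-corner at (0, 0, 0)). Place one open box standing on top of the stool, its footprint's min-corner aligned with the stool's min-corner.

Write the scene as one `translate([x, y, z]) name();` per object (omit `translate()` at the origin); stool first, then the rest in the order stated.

stool();
translate([0, 0, 439]) open_box();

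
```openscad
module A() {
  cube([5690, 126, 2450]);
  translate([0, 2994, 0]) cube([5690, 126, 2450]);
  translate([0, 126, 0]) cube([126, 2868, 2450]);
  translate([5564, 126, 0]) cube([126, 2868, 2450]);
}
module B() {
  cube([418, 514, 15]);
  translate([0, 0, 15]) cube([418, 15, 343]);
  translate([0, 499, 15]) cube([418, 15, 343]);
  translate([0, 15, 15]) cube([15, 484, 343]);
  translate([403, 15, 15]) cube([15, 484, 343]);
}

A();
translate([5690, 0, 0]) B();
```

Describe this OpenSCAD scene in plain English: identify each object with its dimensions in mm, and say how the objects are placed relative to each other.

A is the wall frame of a small rectangular building: four walls, each 2450 mm tall and 126 mm thick, enclosing a footprint 5690 mm (x) by 3120 mm (y) outside-to-outside, with no floor or roof. The front and back walls (the −y and +y sides) span the full width; the two side walls fit between them.

B is an open-topped rectangular box: outside dimensions 418×514×358 mm, with a uniform wall and base thickness of 15 mm. The base is a full 418×514 slab on the floor; four walls sit on top of the base. The front and back walls (the −y and +y sides) span the full width; the two side walls fit between them.

The open box is against the house frame's +x side, with their −y faces flush.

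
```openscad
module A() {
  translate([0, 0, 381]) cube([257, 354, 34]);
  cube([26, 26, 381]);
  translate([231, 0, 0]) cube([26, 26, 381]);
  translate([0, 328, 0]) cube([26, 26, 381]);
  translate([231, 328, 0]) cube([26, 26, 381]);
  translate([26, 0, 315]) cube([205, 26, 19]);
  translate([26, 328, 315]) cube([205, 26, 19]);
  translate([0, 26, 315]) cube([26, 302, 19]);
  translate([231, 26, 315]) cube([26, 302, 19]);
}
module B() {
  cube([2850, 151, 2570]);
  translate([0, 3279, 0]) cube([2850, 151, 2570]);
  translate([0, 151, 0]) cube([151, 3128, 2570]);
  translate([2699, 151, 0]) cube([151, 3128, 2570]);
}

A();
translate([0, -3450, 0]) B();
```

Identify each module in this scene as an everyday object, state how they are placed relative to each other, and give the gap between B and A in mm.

A is a stool. B is a house frame. The house frame is on the floor beside the stool on its −y side. The gap between the house frame and the stool is 20 mm.

The house frame's nearest face is 20 mm from the stool's −y face.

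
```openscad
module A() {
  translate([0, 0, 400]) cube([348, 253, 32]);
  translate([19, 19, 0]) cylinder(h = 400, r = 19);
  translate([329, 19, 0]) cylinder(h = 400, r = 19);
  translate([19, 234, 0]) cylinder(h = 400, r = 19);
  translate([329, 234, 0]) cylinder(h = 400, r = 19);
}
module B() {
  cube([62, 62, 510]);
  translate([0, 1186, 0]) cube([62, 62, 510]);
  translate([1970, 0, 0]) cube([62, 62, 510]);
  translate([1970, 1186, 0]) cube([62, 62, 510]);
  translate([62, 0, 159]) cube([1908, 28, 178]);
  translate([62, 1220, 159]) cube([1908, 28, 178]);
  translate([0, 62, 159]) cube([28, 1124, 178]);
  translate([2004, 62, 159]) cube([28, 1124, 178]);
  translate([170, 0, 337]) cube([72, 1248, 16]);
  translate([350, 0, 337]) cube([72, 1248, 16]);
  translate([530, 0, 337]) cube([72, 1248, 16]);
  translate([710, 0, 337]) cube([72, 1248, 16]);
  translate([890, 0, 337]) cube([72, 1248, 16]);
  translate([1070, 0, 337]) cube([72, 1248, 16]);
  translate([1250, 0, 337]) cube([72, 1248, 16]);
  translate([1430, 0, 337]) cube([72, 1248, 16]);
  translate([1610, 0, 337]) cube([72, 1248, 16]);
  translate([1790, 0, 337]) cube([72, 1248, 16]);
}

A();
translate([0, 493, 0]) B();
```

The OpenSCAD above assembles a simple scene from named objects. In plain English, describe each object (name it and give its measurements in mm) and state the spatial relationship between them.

A is a four-legged stool. The seat is 348×253 mm, 32 mm thick, top at z = 432 mm. It stands on four round legs, each 38 mm in diameter, from z = 0 to the seat underside, each leg's axis is inset half a diameter from the nearest pair of seat edges (so the leg's bounding box is flush with the corner).

B is a bed frame 2032 mm long (x) by 1248 mm wide (y). Four 62×62 mm corner posts, 510 mm tall, at the corners of the footprint. Four rails of 28 mm thickness and 178 mm height run between adjacent posts with their undersides at z = 159 mm, their outer faces flush with the outside of the frame (the two x-running rails run between the posts' inner faces; the two y-running rails run between the posts' inner faces). 10 slats, each 72 mm wide (x) and 16 mm thick, lie across the top of the two x-running rails, running the full 1248 mm width of the frame in y; the slats are evenly spaced along x between the inner faces of the end posts with equal gaps (rounded down to the nearest mm) at the −x end and between each pair — any rounding remainder accumulates at the +x end.

The bed frame is on the floor beside the stool on its +y side.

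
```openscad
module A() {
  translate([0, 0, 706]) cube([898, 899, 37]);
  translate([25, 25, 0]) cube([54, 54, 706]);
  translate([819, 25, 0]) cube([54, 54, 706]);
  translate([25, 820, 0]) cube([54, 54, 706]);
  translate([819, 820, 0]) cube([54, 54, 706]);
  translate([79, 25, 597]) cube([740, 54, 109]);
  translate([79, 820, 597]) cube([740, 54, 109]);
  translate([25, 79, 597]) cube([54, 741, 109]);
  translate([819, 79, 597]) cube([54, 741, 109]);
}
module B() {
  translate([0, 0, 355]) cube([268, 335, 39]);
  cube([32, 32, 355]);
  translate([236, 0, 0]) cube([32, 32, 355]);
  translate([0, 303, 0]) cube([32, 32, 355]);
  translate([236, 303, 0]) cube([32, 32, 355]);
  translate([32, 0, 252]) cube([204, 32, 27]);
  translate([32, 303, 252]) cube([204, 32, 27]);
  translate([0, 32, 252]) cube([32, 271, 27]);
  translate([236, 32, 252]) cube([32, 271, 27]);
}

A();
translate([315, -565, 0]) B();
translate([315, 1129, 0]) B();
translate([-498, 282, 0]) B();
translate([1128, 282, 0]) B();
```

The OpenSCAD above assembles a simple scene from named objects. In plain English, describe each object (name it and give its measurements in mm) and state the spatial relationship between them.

A is a table with a 898×899 mm rectangular top, 37 mm thick, top surface at z = 743 mm, supported by four 54×54 mm square legs, each inset 25 mm from the nearest pair of top edges, running from the floor. Four apron rails, 54 mm thick and 109 mm tall, run between adjacent legs with their top edges flush with the underside of the top and their outer faces flush with the legs' outer faces.

B is a four-legged stool. The seat is 268×335 mm, 39 mm thick, top at z = 394 mm. It stands on four square legs, each 32×32 mm in cross-section, from z = 0 to the seat underside, each flush with a corner of the seat. Four stretchers, 32 mm wide and 27 mm tall, connect adjacent legs with their undersides at z = 252 mm, each running between the inner faces of the legs it joins and aligned with the legs' outer faces on the other axis.

Four stools sit around the table at the −y, +y, −x, +x sides.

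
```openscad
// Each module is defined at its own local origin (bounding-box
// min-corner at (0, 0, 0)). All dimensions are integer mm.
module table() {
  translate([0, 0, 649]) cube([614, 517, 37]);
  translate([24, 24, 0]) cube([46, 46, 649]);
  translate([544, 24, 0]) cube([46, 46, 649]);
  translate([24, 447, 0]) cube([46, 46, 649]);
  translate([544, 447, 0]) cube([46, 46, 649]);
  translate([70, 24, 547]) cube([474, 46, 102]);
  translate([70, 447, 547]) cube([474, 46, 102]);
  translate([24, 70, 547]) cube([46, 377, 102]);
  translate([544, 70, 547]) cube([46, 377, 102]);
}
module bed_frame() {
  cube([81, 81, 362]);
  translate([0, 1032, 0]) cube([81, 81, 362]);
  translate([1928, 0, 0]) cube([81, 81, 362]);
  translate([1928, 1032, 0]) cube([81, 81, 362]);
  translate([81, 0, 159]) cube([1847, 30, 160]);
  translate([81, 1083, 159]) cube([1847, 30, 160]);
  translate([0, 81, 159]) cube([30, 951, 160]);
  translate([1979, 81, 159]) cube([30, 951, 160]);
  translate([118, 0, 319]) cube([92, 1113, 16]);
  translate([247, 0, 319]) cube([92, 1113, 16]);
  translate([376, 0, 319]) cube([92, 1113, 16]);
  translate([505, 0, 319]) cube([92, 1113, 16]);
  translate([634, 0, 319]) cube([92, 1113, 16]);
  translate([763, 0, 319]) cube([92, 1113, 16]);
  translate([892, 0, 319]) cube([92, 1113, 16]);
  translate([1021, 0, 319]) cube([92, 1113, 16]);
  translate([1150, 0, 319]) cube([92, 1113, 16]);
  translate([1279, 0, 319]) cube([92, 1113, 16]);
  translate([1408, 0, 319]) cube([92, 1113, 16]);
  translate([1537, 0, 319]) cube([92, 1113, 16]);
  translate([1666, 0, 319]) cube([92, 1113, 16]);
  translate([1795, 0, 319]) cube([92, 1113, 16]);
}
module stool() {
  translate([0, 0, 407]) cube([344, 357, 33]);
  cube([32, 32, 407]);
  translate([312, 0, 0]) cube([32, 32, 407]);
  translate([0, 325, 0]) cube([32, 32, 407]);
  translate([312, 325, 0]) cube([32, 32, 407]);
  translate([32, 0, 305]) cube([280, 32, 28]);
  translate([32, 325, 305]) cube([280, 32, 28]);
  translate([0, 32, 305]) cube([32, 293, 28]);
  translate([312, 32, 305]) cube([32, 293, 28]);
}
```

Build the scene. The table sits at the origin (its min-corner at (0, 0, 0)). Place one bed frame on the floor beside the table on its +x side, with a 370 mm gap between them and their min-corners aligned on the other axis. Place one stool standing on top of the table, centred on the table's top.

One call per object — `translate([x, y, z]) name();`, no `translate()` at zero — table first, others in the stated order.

table();
translate([984, 0, 0]) bed_frame();
translate([135, 80, 686]) stool();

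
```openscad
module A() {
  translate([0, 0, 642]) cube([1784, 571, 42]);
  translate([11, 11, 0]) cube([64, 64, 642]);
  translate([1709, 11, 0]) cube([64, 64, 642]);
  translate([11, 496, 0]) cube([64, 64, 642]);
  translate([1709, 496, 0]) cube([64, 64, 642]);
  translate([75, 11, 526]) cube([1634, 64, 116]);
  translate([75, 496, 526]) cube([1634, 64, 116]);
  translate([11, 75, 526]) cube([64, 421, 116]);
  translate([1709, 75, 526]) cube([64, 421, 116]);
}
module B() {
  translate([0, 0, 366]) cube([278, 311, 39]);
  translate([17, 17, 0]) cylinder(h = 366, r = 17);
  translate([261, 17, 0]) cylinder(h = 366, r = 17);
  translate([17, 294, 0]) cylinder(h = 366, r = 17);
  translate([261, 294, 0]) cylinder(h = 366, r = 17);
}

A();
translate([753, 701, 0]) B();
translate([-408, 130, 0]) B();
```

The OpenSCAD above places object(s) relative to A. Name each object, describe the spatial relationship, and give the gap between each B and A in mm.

Each stool's nearest face is 130 mm from the table's bounding box.

A is a table. B is a stool. Two stools sit around the table at the +y, −x sides. The gap between each stool and the table is 130 mm.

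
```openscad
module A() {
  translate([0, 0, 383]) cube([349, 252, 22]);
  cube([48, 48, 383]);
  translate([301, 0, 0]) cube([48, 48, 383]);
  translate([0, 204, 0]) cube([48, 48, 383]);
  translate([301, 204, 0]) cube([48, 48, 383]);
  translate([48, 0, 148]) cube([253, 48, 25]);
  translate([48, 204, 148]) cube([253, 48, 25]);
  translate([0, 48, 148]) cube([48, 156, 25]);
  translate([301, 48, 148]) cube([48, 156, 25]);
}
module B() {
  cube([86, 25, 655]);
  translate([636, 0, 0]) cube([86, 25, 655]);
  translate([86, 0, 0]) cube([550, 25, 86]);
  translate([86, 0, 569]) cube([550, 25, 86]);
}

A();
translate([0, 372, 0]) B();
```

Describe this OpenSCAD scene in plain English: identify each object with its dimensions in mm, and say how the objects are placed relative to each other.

A is a four-legged stool. The seat is a 349×252×22 mm slab whose top surface is at z = 405 mm; four square legs, each 48×48 mm in cross-section, run from the floor (z = 0) to the underside of the seat, each flush with a corner of the seat. Four stretchers, 48 mm wide and 25 mm tall, connect adjacent legs with their undersides at z = 148 mm, each running between the inner faces of the legs it joins and aligned with the legs' outer faces on the other axis.

B is a picture frame with a 550×483 mm rectangular opening (x by z) and a uniform 86 mm border on every side. Frame depth is 25 mm along y. It is built from two vertical stiles running the full outside height and two horizontal rails spanning the gap between the stiles.

The picture frame is on the floor beside the stool on its +y side.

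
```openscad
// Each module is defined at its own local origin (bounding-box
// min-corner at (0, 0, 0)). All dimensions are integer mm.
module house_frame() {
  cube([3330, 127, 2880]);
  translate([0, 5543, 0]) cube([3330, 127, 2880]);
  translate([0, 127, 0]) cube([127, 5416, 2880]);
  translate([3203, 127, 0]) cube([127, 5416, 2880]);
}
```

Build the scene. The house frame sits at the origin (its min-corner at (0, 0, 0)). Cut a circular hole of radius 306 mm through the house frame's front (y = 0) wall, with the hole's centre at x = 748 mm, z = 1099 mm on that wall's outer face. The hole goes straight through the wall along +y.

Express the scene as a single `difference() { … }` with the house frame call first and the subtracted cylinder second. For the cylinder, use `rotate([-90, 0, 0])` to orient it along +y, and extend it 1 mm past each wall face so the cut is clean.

difference() {
  house_frame();
  translate([748, -1, 1099]) rotate([-90, 0, 0]) cylinder(h = 129, r = 306);
}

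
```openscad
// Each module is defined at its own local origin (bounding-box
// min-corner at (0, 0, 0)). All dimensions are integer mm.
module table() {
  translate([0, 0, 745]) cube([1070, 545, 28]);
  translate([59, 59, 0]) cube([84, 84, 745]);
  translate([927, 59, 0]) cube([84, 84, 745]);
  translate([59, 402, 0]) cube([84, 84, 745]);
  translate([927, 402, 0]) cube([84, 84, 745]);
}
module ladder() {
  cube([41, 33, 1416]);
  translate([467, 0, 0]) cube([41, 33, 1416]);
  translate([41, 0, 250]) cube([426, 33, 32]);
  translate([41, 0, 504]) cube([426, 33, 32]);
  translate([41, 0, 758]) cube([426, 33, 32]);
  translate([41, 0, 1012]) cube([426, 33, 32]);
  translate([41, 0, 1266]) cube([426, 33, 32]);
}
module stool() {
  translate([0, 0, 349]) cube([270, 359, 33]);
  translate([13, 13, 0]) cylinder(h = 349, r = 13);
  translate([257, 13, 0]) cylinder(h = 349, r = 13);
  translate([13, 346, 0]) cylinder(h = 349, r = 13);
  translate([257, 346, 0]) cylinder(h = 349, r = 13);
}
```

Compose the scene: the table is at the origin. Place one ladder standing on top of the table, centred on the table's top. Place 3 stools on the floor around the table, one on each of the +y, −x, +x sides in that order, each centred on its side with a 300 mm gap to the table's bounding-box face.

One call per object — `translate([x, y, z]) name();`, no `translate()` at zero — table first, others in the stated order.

table();
translate([281, 256, 773]) ladder();
translate([400, 845, 0]) stool();
translate([-570, 93, 0]) stool();
translate([1370, 93, 0]) stool();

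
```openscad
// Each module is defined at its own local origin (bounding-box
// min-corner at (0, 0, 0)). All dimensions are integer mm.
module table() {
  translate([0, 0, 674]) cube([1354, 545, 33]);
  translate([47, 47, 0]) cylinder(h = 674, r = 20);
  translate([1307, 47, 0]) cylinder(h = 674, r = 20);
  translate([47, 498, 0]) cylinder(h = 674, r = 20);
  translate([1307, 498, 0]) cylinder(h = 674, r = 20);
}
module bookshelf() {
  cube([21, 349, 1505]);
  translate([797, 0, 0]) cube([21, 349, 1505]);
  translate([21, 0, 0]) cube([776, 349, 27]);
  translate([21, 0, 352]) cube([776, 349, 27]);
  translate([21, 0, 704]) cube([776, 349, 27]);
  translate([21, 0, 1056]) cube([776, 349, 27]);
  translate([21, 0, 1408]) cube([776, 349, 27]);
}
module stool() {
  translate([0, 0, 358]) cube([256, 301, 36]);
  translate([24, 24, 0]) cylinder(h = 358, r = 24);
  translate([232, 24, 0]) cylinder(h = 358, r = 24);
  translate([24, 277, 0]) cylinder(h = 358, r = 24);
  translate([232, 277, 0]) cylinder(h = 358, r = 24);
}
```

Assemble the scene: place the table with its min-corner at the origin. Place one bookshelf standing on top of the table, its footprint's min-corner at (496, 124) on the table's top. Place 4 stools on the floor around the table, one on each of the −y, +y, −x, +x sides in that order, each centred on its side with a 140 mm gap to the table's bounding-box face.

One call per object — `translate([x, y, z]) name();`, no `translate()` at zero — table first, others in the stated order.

table();
translate([496, 124, 707]) bookshelf();
translate([549, -441, 0]) stool();
translate([549, 685, 0]) stool();
translate([-396, 122, 0]) stool();
translate([1494, 122, 0]) stool();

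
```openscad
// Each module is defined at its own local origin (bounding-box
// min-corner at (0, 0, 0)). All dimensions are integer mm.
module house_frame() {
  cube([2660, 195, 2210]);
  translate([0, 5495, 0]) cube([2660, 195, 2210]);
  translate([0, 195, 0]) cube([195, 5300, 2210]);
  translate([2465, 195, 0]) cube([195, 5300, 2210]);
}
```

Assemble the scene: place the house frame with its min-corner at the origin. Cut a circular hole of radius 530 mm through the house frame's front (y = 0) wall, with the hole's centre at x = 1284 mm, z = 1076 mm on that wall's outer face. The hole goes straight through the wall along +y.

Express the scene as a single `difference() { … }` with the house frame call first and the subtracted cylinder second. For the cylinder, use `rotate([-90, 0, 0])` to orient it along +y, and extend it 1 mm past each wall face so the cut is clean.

difference() {
  house_frame();
  translate([1284, -1, 1076]) rotate([-90, 0, 0]) cylinder(h = 197, r = 530);
}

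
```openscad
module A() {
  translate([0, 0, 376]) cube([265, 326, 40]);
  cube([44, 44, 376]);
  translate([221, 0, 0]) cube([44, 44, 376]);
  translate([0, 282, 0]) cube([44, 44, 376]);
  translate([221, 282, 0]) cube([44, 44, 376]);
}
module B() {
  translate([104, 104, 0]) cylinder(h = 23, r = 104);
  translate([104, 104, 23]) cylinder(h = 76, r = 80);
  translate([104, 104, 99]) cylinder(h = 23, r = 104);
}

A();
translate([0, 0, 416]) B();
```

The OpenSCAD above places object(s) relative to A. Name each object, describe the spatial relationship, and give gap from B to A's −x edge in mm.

A is a stool. B is a spool. The spool is on top of the stool. The gap from the spool to the stool's −x edge is 0 mm.

The spool's min-x is at 0; the stool's min-x is 0; gap = 0 mm.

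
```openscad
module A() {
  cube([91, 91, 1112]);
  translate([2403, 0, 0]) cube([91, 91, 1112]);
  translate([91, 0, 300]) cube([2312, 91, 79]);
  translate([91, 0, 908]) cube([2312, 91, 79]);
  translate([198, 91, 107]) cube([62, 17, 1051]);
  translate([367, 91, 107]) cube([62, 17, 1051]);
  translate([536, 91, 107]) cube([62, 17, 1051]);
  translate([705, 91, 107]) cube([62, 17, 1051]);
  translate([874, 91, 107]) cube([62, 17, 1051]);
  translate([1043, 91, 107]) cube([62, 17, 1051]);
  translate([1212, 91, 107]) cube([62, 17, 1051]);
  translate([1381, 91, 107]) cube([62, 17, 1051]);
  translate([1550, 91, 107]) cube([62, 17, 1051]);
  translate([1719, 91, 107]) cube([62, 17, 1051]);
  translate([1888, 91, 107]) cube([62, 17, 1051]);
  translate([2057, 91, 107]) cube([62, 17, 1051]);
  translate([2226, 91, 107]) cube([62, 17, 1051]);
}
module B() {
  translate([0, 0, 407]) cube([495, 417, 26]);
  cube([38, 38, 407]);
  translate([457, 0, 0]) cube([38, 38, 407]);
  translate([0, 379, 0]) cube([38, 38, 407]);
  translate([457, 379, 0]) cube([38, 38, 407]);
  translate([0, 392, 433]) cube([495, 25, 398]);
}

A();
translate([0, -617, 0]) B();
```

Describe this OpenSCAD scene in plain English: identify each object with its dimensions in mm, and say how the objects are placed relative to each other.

A is a fence section. Two 91×91 mm posts, 1112 mm tall, stand on the floor with a clear span of 2312 mm between their inner faces. Two horizontal rails of 91×79 mm section span the gap between the posts with their undersides at z = 300 mm and z = 908 mm, flush with the posts' −y face. 13 pickets, each 62 mm wide, 17 mm thick and 1051 mm tall, are fixed to the +y face of the rails with their bottoms at z = 107 mm, evenly spaced across the span with equal gaps (rounded down to the nearest mm) at the −x end and between each pair — any rounding remainder accumulates at the +x end.

B is a chair: 495×417 mm seat, 26 mm thick, top at z = 433 mm, on four 38 mm square corner legs flush with the seat edges. A 25 mm thick backrest slab spans the full seat width, extending 398 mm above the seat top, its back face flush with the seat's +y edge.

The chair is on the floor beside the fence section on its −y side.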